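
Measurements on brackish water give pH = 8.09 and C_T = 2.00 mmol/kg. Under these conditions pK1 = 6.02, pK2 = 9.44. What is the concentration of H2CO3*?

α₀ = 1 / (1 + K1/[H⁺] + K1K2/[H⁺]²) = 1 / (1 + 10^+2.07 + 10^+0.72)
   = 1 / (1 + 117.49 + 5.2481) = 1/123.74 = 0.008082
[CO2*] = α₀ × DIC = 0.008082 × 2.00 = 0.0162 mmol/kg = 16.2 μmol/kg

[CO2*] = 16.2 μmol/kg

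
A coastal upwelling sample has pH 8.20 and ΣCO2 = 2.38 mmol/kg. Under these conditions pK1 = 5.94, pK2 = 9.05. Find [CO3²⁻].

α₂ = 1 / (1 + [H⁺]/K2 + [H⁺]²/(K1K2)) = 1 / (1 + 10^+0.85 + 10^-1.41)
   = 1 / (1 + 7.0795 + 0.038905) = 1/8.1184 = 0.1232
[CO3²⁻] = α₂ × DIC = 0.1232 × 2.38 = 0.293 mmol/kg

[CO3²⁻] = 0.293 mmol/kg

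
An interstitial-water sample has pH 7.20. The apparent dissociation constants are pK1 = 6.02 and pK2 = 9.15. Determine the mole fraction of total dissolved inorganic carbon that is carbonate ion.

α₂ = 1 / (1 + [H⁺]/K2 + [H⁺]²/(K1K2)) = 1 / (1 + 10^+1.95 + 10^+0.77)
   = 1 / (1 + 89.125 + 5.8884) = 1/96.014 = 0.01042

α₂ = 0.0104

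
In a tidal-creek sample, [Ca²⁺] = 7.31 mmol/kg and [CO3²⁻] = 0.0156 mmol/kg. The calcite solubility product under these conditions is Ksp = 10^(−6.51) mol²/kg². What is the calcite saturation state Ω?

Ω = 0.369

Ksp = 10^(−6.51) = 3.090×10^-7
Ω = [Ca²⁺][CO3²⁻]/Ksp = (7.31×10^-3)(0.0156×10^-3) / 3.090×10^-7 = 0.369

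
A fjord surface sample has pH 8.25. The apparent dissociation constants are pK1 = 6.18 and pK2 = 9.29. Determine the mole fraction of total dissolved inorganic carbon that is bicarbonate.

α₁ = 1 / (1 + [H⁺]/K1 + K2/[H⁺]) = 1 / (1 + 10^-2.07 + 10^-1.04)
   = 1 / (1 + 0.0085114 + 0.091201) = 1/1.0997 = 0.9093

α₁ = 0.909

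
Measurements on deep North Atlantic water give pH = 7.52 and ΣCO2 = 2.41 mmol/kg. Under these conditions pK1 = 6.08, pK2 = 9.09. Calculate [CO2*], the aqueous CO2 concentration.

α₀ = 1 / (1 + K1/[H⁺] + K1K2/[H⁺]²) = 1 / (1 + 10^+1.44 + 10^-0.13)
   = 1 / (1 + 27.542 + 0.74131) = 1/29.284 = 0.03415
[CO2*] = α₀ × DIC = 0.03415 × 2.41 = 0.0823 mmol/kg

[CO2*] = 0.0823 mmol/kg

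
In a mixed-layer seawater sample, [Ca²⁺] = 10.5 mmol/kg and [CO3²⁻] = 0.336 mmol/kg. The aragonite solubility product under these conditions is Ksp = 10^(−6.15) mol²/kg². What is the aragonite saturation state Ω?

Ω = 4.98

Ksp = 10^(−6.15) = 7.079×10^-7
Ω = [Ca²⁺][CO3²⁻]/Ksp = (10.5×10^-3)(0.336×10^-3) / 7.079×10^-7 = 4.98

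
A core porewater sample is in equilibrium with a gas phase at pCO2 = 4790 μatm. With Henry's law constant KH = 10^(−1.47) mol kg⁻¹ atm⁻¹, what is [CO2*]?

[CO2*] = 162 μmol/kg

KH = 10^(−1.47) = 3.388×10^-2 mol kg⁻¹ atm⁻¹
[CO2*] = KH · pCO2 = 3.388×10^-2 × 4790×10^-6 atm = 1.62×10^-4 mol/kg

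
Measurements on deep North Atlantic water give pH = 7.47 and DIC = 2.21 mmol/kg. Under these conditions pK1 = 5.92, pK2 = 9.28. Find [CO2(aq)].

[CO2*] = 0.0597 mmol/kg

α₀ = 1 / (1 + K1/[H⁺] + K1K2/[H⁺]²) = 1 / (1 + 10^+1.55 + 10^-0.26)
   = 1 / (1 + 35.481 + 0.54954) = 1/37.031 = 0.02700
[CO2*] = α₀ × DIC = 0.02700 × 2.21 = 0.0597 mmol/kg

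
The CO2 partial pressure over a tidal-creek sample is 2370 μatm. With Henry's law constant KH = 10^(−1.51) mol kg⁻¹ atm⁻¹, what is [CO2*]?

[CO2*] = 73.2 μmol/kg

KH = 10^(−1.51) = 3.090×10^-2 mol kg⁻¹ atm⁻¹
[CO2*] = KH · pCO2 = 3.090×10^-2 × 2370×10^-6 atm = 7.32×10^-5 mol/kg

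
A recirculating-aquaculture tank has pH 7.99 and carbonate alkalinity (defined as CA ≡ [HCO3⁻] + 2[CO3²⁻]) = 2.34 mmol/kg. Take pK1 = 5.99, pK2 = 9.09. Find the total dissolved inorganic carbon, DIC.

CA = [HCO3⁻] + 2[CO3²⁻] = (α₁ + 2α₂)·DIC
At pH 7.99: [H⁺]/K1 = 10^-2.00 = 0.010000, K2/[H⁺] = 10^-1.10 = 0.079433
α₁ = 1/(1 + 0.010000 + 0.079433) = 1/1.0894 = 0.9179; α₂ = α₁·K2/[H⁺] = 0.07291
α₁ + 2α₂ = 1.0637
DIC = CA / (α₁ + 2α₂) = 2.34 / 1.0637 = 2.20 mmol/kg

DIC = 2.20 mmol/kg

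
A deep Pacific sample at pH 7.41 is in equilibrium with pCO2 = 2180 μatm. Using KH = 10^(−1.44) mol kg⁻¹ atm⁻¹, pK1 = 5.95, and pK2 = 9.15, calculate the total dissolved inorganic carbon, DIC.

DIC = 2.40 mmol/kg

[CO2*] = KH · pCO2 = 10^(−1.44) × 2180×10^-6 = 7.915×10^-5 mol/kg
α₀ = 1/(1 + K1/[H⁺] + K1K2/[H⁺]²) = 1/(1 + 10^+1.46 + 10^-0.28) = 0.03293
DIC = [CO2*]/α₀ = 7.915×10^-5 / 0.03293 = 2.40 mmol/kg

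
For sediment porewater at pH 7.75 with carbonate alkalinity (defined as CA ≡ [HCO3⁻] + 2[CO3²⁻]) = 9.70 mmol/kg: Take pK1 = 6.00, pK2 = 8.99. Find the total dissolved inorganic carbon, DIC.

CA = [HCO3⁻] + 2[CO3²⁻] = (α₁ + 2α₂)·DIC
At pH 7.75: [H⁺]/K1 = 10^-1.75 = 0.017783, K2/[H⁺] = 10^-1.24 = 0.057544
α₁ = 1/(1 + 0.017783 + 0.057544) = 1/1.0753 = 0.9299; α₂ = α₁·K2/[H⁺] = 0.05351
α₁ + 2α₂ = 1.0370
DIC = CA / (α₁ + 2α₂) = 9.70 / 1.0370 = 9.35 mmol/kg

DIC = 9.35 mmol/kg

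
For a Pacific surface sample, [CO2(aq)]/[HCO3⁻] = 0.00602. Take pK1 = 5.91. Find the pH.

From K1 = [H⁺][HCO3⁻]/[CO2(aq)]:  pH = pK1 − log₁₀([CO2(aq)]/[HCO3⁻])
log₁₀(0.00602) = -2.220
pH = 5.91 − (-2.220) = 8.13

pH = 8.13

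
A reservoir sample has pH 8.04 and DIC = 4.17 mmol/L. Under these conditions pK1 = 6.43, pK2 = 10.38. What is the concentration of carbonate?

[CO3²⁻] = 18.5 μmol/L

α₂ = 1 / (1 + [H⁺]/K2 + [H⁺]²/(K1K2)) = 1 / (1 + 10^+2.34 + 10^+0.73)
   = 1 / (1 + 218.78 + 5.3703) = 1/225.15 = 0.004442
[CO3²⁻] = α₂ × DIC = 0.004442 × 4.17 = 0.0185 mmol/L = 18.5 μmol/L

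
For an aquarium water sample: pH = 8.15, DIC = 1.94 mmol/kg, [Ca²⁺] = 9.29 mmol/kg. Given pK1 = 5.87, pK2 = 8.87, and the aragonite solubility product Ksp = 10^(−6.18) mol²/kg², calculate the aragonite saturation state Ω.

α₂ = 1 / (1 + [H⁺]/K2 + [H⁺]²/(K1K2)) = 1 / (1 + 10^+0.72 + 10^-1.56)
   = 1 / (1 + 5.2481 + 0.027542) = 1/6.2756 = 0.1593
[CO3²⁻] = α₂ × DIC = 0.1593 × 1.94 = 0.3091 mmol/kg
Ksp = 10^(−6.18) = 6.607×10^-7
Ω = [Ca²⁺][CO3²⁻]/Ksp = (9.29×10^-3)(3.091×10^-4) / 6.607×10^-7 = 4.35

Ω = 4.35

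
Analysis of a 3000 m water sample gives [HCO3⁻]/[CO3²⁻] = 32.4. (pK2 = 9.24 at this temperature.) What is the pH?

pH = 7.73

From K2 = [H⁺][CO3²⁻]/[HCO3⁻]:  pH = pK2 − log₁₀([HCO3⁻]/[CO3²⁻])
log₁₀(32.4) = +1.511
pH = 9.24 − (+1.511) = 7.73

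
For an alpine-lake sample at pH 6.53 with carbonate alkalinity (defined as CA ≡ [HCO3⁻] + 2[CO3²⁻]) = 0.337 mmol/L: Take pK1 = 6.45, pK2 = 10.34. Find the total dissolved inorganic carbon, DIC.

CA = [HCO3⁻] + 2[CO3²⁻] = (α₁ + 2α₂)·DIC
At pH 6.53: [H⁺]/K1 = 10^-0.08 = 0.83176, K2/[H⁺] = 10^-3.81 = 0.00015488
α₁ = 1/(1 + 0.83176 + 0.00015488) = 1/1.8319 = 0.5459; α₂ = α₁·K2/[H⁺] = 8.455×10^-5
α₁ + 2α₂ = 0.5460
DIC = CA / (α₁ + 2α₂) = 0.337 / 0.5460 = 0.617 mmol/L

DIC = 0.617 mmol/L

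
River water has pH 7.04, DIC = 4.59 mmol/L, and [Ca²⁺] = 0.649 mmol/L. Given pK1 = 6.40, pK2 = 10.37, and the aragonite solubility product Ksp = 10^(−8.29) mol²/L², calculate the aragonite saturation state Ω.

α₂ = 1 / (1 + [H⁺]/K2 + [H⁺]²/(K1K2)) = 1 / (1 + 10^+3.33 + 10^+2.69)
   = 1 / (1 + 2138.0 + 489.78) = 1/2628.7 = 0.0003804
[CO3²⁻] = α₂ × DIC = 0.0003804 × 4.59 = 0.001746 mmol/L = 1.746 μmol/L
Ksp = 10^(−8.29) = 5.129×10^-9
Ω = [Ca²⁺][CO3²⁻]/Ksp = (0.649×10^-3)(1.746×10^-6) / 5.129×10^-9 = 0.221

Ω = 0.221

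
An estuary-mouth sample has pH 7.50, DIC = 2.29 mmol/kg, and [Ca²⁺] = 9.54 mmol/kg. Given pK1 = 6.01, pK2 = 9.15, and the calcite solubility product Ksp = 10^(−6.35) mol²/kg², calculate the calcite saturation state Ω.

Ω = 1.04

α₂ = 1 / (1 + [H⁺]/K2 + [H⁺]²/(K1K2)) = 1 / (1 + 10^+1.65 + 10^+0.16)
   = 1 / (1 + 44.668 + 1.4454) = 1/47.114 = 0.02123
[CO3²⁻] = α₂ × DIC = 0.02123 × 2.29 = 0.04861 mmol/kg
Ksp = 10^(−6.35) = 4.467×10^-7
Ω = [Ca²⁺][CO3²⁻]/Ksp = (9.54×10^-3)(4.861×10^-5) / 4.467×10^-7 = 1.04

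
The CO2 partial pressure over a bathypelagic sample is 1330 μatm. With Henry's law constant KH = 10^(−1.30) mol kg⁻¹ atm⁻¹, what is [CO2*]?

KH = 10^(−1.30) = 5.012×10^-2 mol kg⁻¹ atm⁻¹
[CO2*] = KH · pCO2 = 5.012×10^-2 × 1330×10^-6 atm = 6.67×10^-5 mol/kg

[CO2*] = 66.7 μmol/kg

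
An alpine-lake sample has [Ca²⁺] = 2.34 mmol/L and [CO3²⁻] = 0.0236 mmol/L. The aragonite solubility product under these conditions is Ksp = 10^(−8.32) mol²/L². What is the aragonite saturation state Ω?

Ksp = 10^(−8.32) = 4.786×10^-9
Ω = [Ca²⁺][CO3²⁻]/Ksp = (2.34×10^-3)(0.0236×10^-3) / 4.786×10^-9 = 11.5

Ω = 11.5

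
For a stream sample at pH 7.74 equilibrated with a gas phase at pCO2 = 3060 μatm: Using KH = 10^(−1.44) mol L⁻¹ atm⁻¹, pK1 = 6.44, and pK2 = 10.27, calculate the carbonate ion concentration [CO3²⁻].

[CO2*] = KH · pCO2 = 10^(−1.44) × 3060×10^-6 = 1.111×10^-4 mol/L
α₀ = 1/(1 + K1/[H⁺] + K1K2/[H⁺]²) = 1/(1 + 10^+1.30 + 10^-1.23) = 0.04759
DIC = [CO2*]/α₀ = 1.111×10^-4 / 0.04759 = 2.334 mmol/L
[CO3²⁻] = α₂·DIC; α₂ = 0.002802, so [CO3²⁻] = 0.002802 × 2.334 = 0.00654 mmol/L = 6.54 μmol/L

[CO3²⁻] = 6.54 μmol/L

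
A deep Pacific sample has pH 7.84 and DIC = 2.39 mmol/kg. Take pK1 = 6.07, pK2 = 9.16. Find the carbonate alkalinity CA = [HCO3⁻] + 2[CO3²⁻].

CA = 2.46 mmol/kg

CA = [HCO3⁻] + 2[CO3²⁻] = (α₁ + 2α₂)·DIC
At pH 7.84: [H⁺]/K1 = 10^-1.77 = 0.016982, K2/[H⁺] = 10^-1.32 = 0.047863
α₁ = 1/(1 + 0.016982 + 0.047863) = 1/1.0648 = 0.9391; α₂ = α₁·K2/[H⁺] = 0.04495
α₁ + 2α₂ = 1.0290
CA = 1.0290 × 2.39 = 2.46 mmol/kg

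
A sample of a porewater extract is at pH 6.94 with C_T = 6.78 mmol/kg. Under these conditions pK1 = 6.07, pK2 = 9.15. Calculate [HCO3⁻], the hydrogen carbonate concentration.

[HCO3⁻] = 5.94 mmol/kg

α₁ = 1 / (1 + [H⁺]/K1 + K2/[H⁺]) = 1 / (1 + 10^-0.87 + 10^-2.21)
   = 1 / (1 + 0.13490 + 0.0061660) = 1/1.1411 = 0.8764
[HCO3⁻] = α₁ × DIC = 0.8764 × 6.78 = 5.94 mmol/kg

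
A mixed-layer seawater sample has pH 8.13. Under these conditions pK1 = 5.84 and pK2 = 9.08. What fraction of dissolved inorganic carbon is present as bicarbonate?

α₁ = 0.895

α₁ = 1 / (1 + [H⁺]/K1 + K2/[H⁺]) = 1 / (1 + 10^-2.29 + 10^-0.95)
   = 1 / (1 + 0.0051286 + 0.11220) = 1/1.1173 = 0.8950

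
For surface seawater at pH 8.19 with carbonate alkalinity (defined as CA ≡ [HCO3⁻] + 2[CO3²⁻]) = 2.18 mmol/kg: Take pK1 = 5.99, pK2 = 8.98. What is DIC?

CA = [HCO3⁻] + 2[CO3²⁻] = (α₁ + 2α₂)·DIC
At pH 8.19: [H⁺]/K1 = 10^-2.20 = 0.0063096, K2/[H⁺] = 10^-0.79 = 0.16218
α₁ = 1/(1 + 0.0063096 + 0.16218) = 1/1.1685 = 0.8558; α₂ = α₁·K2/[H⁺] = 0.1388
α₁ + 2α₂ = 1.1334
DIC = CA / (α₁ + 2α₂) = 2.18 / 1.1334 = 1.92 mmol/kg

DIC = 1.92 mmol/kg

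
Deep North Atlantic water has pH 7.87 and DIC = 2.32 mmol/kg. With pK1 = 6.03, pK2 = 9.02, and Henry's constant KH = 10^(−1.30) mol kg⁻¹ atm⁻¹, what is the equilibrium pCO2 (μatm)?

α₀ = 1 / (1 + K1/[H⁺] + K1K2/[H⁺]²) = 1 / (1 + 10^+1.84 + 10^+0.69)
   = 1 / (1 + 69.183 + 4.8978) = 1/75.081 = 0.01332
[CO2*] = α₀ × DIC = 0.01332 × 2.32 = 0.03090 mmol/kg
pCO2 = [CO2*]/KH = 3.090×10^-5 / 5.012×10^-2 = 617 μatm

pCO2 = 617 μatm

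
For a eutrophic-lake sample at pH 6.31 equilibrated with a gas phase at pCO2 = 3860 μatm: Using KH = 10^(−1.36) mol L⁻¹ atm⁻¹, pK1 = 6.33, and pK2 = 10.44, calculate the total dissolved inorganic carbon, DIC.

DIC = 0.329 mmol/L

[CO2*] = KH · pCO2 = 10^(−1.36) × 3860×10^-6 = 1.685×10^-4 mol/L
α₀ = 1/(1 + K1/[H⁺] + K1K2/[H⁺]²) = 1/(1 + 10^-0.02 + 10^-4.15) = 0.5115
DIC = [CO2*]/α₀ = 1.685×10^-4 / 0.5115 = 0.329 mmol/L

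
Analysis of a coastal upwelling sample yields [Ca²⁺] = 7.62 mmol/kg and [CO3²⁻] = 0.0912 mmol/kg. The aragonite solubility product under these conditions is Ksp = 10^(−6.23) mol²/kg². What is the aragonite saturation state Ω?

Ksp = 10^(−6.23) = 5.888×10^-7
Ω = [Ca²⁺][CO3²⁻]/Ksp = (7.62×10^-3)(0.0912×10^-3) / 5.888×10^-7 = 1.18

Ω = 1.18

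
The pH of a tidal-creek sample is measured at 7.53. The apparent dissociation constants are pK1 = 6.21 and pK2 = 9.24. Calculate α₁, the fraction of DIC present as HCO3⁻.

α₁ = 1 / (1 + [H⁺]/K1 + K2/[H⁺]) = 1 / (1 + 10^-1.32 + 10^-1.71)
   = 1 / (1 + 0.047863 + 0.019498) = 1/1.0674 = 0.9369

α₁ = 0.937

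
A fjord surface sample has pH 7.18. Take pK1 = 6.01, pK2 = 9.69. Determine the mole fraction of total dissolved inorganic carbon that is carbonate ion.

α₂ = 0.00289

α₂ = 1 / (1 + [H⁺]/K2 + [H⁺]²/(K1K2)) = 1 / (1 + 10^+2.51 + 10^+1.34)
   = 1 / (1 + 323.59 + 21.878) = 1/346.47 = 0.002886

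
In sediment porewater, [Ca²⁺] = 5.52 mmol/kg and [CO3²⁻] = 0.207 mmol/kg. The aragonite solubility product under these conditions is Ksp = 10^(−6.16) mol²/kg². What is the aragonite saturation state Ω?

Ksp = 10^(−6.16) = 6.918×10^-7
Ω = [Ca²⁺][CO3²⁻]/Ksp = (5.52×10^-3)(0.207×10^-3) / 6.918×10^-7 = 1.65

Ω = 1.65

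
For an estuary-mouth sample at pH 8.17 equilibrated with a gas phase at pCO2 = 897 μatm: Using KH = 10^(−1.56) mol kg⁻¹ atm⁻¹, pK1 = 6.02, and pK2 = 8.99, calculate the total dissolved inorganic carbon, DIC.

DIC = 4.04 mmol/kg

[CO2*] = KH · pCO2 = 10^(−1.56) × 897×10^-6 = 2.471×10^-5 mol/kg
α₀ = 1/(1 + K1/[H⁺] + K1K2/[H⁺]²) = 1/(1 + 10^+2.15 + 10^+1.33) = 0.006111
DIC = [CO2*]/α₀ = 2.471×10^-5 / 0.006111 = 4.04 mmol/kg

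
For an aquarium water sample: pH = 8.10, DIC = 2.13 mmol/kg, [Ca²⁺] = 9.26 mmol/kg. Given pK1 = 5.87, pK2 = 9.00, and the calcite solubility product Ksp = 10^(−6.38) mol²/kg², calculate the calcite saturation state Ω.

α₂ = 1 / (1 + [H⁺]/K2 + [H⁺]²/(K1K2)) = 1 / (1 + 10^+0.90 + 10^-1.33)
   = 1 / (1 + 7.9433 + 0.046774) = 1/8.9901 = 0.1112
[CO3²⁻] = α₂ × DIC = 0.1112 × 2.13 = 0.2369 mmol/kg
Ksp = 10^(−6.38) = 4.169×10^-7
Ω = [Ca²⁺][CO3²⁻]/Ksp = (9.26×10^-3)(2.369×10^-4) / 4.169×10^-7 = 5.26

Ω = 5.26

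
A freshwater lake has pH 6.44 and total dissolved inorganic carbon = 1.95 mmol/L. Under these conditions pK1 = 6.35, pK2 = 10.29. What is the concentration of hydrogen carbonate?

[HCO3⁻] = 1.08 mmol/L

α₁ = 1 / (1 + [H⁺]/K1 + K2/[H⁺]) = 1 / (1 + 10^-0.09 + 10^-3.85)
   = 1 / (1 + 0.81283 + 0.00014125) = 1/1.8130 = 0.5516
[HCO3⁻] = α₁ × DIC = 0.5516 × 1.95 = 1.08 mmol/L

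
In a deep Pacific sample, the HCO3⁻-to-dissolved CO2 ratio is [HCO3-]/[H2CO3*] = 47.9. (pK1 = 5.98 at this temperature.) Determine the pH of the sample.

From K1 = [H⁺][HCO3-]/[H2CO3*]:  pH = pK1 + log₁₀([HCO3-]/[H2CO3*])
log₁₀(47.9) = +1.680
pH = 5.98 + (+1.680) = 7.66

pH = 7.66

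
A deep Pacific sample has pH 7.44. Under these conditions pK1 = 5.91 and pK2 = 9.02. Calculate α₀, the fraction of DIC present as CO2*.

α₀ = 0.0280

α₀ = 1 / (1 + K1/[H⁺] + K1K2/[H⁺]²) = 1 / (1 + 10^+1.53 + 10^-0.05)
   = 1 / (1 + 33.884 + 0.89125) = 1/35.776 = 0.02795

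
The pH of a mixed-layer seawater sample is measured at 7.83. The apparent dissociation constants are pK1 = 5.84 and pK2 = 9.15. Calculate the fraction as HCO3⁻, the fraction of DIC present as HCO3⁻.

α₁ = 0.945

α₁ = 1 / (1 + [H⁺]/K1 + K2/[H⁺]) = 1 / (1 + 10^-1.99 + 10^-1.32)
   = 1 / (1 + 0.010233 + 0.047863) = 1/1.0581 = 0.9451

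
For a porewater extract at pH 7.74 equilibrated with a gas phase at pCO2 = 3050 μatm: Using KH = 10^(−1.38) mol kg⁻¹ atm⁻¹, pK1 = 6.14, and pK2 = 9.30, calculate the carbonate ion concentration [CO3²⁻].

[CO2*] = KH · pCO2 = 10^(−1.38) × 3050×10^-6 = 1.271×10^-4 mol/kg
α₀ = 1/(1 + K1/[H⁺] + K1K2/[H⁺]²) = 1/(1 + 10^+1.60 + 10^+0.04) = 0.02386
DIC = [CO2*]/α₀ = 1.271×10^-4 / 0.02386 = 5.328 mmol/kg
[CO3²⁻] = α₂·DIC; α₂ = 0.02616, so [CO3²⁻] = 0.02616 × 5.328 = 0.139 mmol/kg

[CO3²⁻] = 0.139 mmol/kg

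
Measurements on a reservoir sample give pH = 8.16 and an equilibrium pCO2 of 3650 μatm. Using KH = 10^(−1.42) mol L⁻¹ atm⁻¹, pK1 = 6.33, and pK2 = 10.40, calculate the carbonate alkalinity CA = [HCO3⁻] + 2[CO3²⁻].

[CO2*] = KH · pCO2 = 10^(−1.42) × 3650×10^-6 = 1.388×10^-4 mol/L
α₀ = 1/(1 + K1/[H⁺] + K1K2/[H⁺]²) = 1/(1 + 10^+1.83 + 10^-0.41) = 0.01449
DIC = [CO2*]/α₀ = 1.388×10^-4 / 0.01449 = 9.575 mmol/L
CA = (α₁ + 2α₂)·DIC = (0.9799 + 2×0.005639) × 9.575 = 9.49 mmol/L

CA = 9.49 mmol/L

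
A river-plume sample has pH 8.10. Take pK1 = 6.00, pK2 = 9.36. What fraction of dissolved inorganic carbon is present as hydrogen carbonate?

α₁ = 0.941

α₁ = 1 / (1 + [H⁺]/K1 + K2/[H⁺]) = 1 / (1 + 10^-2.10 + 10^-1.26)
   = 1 / (1 + 0.0079433 + 0.054954) = 1/1.0629 = 0.9408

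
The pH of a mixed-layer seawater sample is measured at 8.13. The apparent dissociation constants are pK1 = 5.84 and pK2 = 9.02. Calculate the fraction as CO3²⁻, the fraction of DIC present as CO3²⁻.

α₂ = 0.114

α₂ = 1 / (1 + [H⁺]/K2 + [H⁺]²/(K1K2)) = 1 / (1 + 10^+0.89 + 10^-1.40)
   = 1 / (1 + 7.7625 + 0.039811) = 1/8.8023 = 0.1136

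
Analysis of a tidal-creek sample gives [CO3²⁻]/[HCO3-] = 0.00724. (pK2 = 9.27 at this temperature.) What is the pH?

From K2 = [H⁺][CO3²⁻]/[HCO3-]:  pH = pK2 + log₁₀([CO3²⁻]/[HCO3-])
log₁₀(0.00724) = -2.140
pH = 9.27 + (-2.140) = 7.13

pH = 7.13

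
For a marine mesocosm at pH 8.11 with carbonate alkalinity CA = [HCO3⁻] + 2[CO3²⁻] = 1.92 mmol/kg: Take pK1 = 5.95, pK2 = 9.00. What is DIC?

DIC = 1.73 mmol/kg

CA = [HCO3⁻] + 2[CO3²⁻] = (α₁ + 2α₂)·DIC
At pH 8.11: [H⁺]/K1 = 10^-2.16 = 0.0069183, K2/[H⁺] = 10^-0.89 = 0.12882
α₁ = 1/(1 + 0.0069183 + 0.12882) = 1/1.1357 = 0.8805; α₂ = α₁·K2/[H⁺] = 0.1134
α₁ + 2α₂ = 1.1073
DIC = CA / (α₁ + 2α₂) = 1.92 / 1.1073 = 1.73 mmol/kg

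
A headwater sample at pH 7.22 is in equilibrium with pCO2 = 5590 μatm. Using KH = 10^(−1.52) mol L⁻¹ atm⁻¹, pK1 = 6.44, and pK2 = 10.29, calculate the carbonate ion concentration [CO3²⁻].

[CO2*] = KH · pCO2 = 10^(−1.52) × 5590×10^-6 = 1.688×10^-4 mol/L
α₀ = 1/(1 + K1/[H⁺] + K1K2/[H⁺]²) = 1/(1 + 10^+0.78 + 10^-2.29) = 0.1422
DIC = [CO2*]/α₀ = 1.688×10^-4 / 0.1422 = 1.187 mmol/L
[CO3²⁻] = α₂·DIC; α₂ = 0.0007295, so [CO3²⁻] = 0.0007295 × 1.187 = 0.000866 mmol/L = 0.866 μmol/L

[CO3²⁻] = 0.866 μmol/L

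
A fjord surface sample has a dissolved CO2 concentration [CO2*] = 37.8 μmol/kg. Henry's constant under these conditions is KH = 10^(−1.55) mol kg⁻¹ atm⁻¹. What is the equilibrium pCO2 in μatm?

KH = 10^(−1.55) = 2.818×10^-2 mol kg⁻¹ atm⁻¹
pCO2 = [CO2*]/KH = 37.8×10^-6 / 2.818×10^-2 = 1.34×10^-3 atm = 1340 μatm

pCO2 = 1340 μatm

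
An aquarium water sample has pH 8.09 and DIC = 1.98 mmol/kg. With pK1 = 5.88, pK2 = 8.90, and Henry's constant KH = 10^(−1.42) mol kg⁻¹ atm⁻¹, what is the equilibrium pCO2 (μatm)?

α₀ = 1 / (1 + K1/[H⁺] + K1K2/[H⁺]²) = 1 / (1 + 10^+2.21 + 10^+1.40)
   = 1 / (1 + 162.18 + 25.119) = 1/188.30 = 0.005311
[CO2*] = α₀ × DIC = 0.005311 × 1.98 = 0.01052 mmol/kg = 10.52 μmol/kg
pCO2 = [CO2*]/KH = 1.052×10^-5 / 3.802×10^-2 = 277 μatm

pCO2 = 277 μatm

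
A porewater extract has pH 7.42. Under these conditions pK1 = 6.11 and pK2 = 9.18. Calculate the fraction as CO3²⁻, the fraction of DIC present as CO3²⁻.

α₂ = 1 / (1 + [H⁺]/K2 + [H⁺]²/(K1K2)) = 1 / (1 + 10^+1.76 + 10^+0.45)
   = 1 / (1 + 57.544 + 2.8184) = 1/61.362 = 0.01630

α₂ = 0.0163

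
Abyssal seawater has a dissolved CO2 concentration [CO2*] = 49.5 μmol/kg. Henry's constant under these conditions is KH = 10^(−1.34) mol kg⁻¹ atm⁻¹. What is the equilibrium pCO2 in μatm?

pCO2 = 1080 μatm

KH = 10^(−1.34) = 4.571×10^-2 mol kg⁻¹ atm⁻¹
pCO2 = [CO2*]/KH = 49.5×10^-6 / 4.571×10^-2 = 1.08×10^-3 atm = 1080 μatm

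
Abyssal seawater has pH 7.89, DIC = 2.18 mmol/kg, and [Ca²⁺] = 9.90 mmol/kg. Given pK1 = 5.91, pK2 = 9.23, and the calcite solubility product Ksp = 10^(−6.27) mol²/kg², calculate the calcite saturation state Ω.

α₂ = 1 / (1 + [H⁺]/K2 + [H⁺]²/(K1K2)) = 1 / (1 + 10^+1.34 + 10^-0.64)
   = 1 / (1 + 21.878 + 0.22909) = 1/23.107 = 0.04328
[CO3²⁻] = α₂ × DIC = 0.04328 × 2.18 = 0.09434 mmol/kg
Ksp = 10^(−6.27) = 5.370×10^-7
Ω = [Ca²⁺][CO3²⁻]/Ksp = (9.90×10^-3)(9.434×10^-5) / 5.370×10^-7 = 1.74

Ω = 1.74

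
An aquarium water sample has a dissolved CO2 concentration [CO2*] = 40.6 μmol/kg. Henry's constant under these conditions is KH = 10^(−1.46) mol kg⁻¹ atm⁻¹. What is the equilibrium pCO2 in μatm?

pCO2 = 1170 μatm

KH = 10^(−1.46) = 3.467×10^-2 mol kg⁻¹ atm⁻¹
pCO2 = [CO2*]/KH = 40.6×10^-6 / 3.467×10^-2 = 1.17×10^-3 atm = 1170 μatm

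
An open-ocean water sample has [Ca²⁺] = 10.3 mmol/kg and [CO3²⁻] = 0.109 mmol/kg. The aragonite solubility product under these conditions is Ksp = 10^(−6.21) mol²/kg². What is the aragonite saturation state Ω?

Ω = 1.82

Ksp = 10^(−6.21) = 6.166×10^-7
Ω = [Ca²⁺][CO3²⁻]/Ksp = (10.3×10^-3)(0.109×10^-3) / 6.166×10^-7 = 1.82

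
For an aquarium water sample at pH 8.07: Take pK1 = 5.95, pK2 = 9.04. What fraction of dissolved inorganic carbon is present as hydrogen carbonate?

α₁ = 0.897

α₁ = 1 / (1 + [H⁺]/K1 + K2/[H⁺]) = 1 / (1 + 10^-2.12 + 10^-0.97)
   = 1 / (1 + 0.0075858 + 0.10715) = 1/1.1147 = 0.8971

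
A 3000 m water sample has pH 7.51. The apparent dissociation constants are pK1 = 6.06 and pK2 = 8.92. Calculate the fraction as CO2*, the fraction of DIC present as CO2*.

α₀ = 1 / (1 + K1/[H⁺] + K1K2/[H⁺]²) = 1 / (1 + 10^+1.45 + 10^+0.04)
   = 1 / (1 + 28.184 + 1.0965) = 1/30.280 = 0.03302

α₀ = 0.0330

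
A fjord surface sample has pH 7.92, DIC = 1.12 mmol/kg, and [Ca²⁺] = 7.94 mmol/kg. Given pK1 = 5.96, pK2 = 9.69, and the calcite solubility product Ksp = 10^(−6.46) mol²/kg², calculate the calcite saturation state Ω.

Ω = 0.424

α₂ = 1 / (1 + [H⁺]/K2 + [H⁺]²/(K1K2)) = 1 / (1 + 10^+1.77 + 10^-0.19)
   = 1 / (1 + 58.884 + 0.64565) = 1/60.530 = 0.01652
[CO3²⁻] = α₂ × DIC = 0.01652 × 1.12 = 0.01850 mmol/kg = 18.50 μmol/kg
Ksp = 10^(−6.46) = 3.467×10^-7
Ω = [Ca²⁺][CO3²⁻]/Ksp = (7.94×10^-3)(1.850×10^-5) / 3.467×10^-7 = 0.424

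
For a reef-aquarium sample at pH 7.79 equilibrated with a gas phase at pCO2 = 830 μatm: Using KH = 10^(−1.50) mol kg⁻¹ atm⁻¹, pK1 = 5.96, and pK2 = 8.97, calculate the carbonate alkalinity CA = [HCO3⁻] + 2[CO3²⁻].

[CO2*] = KH · pCO2 = 10^(−1.50) × 830×10^-6 = 2.625×10^-5 mol/kg
α₀ = 1/(1 + K1/[H⁺] + K1K2/[H⁺]²) = 1/(1 + 10^+1.83 + 10^+0.65) = 0.01368
DIC = [CO2*]/α₀ = 2.625×10^-5 / 0.01368 = 1.918 mmol/kg
CA = (α₁ + 2α₂)·DIC = (0.9252 + 2×0.06113) × 1.918 = 2.01 mmol/kg

CA = 2.01 mmol/kg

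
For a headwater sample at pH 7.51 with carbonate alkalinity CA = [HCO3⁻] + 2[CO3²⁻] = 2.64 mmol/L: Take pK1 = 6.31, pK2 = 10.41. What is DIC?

CA = [HCO3⁻] + 2[CO3²⁻] = (α₁ + 2α₂)·DIC
At pH 7.51: [H⁺]/K1 = 10^-1.20 = 0.063096, K2/[H⁺] = 10^-2.90 = 0.0012589
α₁ = 1/(1 + 0.063096 + 0.0012589) = 1/1.0644 = 0.9395; α₂ = α₁·K2/[H⁺] = 0.001183
α₁ + 2α₂ = 0.9419
DIC = CA / (α₁ + 2α₂) = 2.64 / 0.9419 = 2.80 mmol/L

DIC = 2.80 mmol/L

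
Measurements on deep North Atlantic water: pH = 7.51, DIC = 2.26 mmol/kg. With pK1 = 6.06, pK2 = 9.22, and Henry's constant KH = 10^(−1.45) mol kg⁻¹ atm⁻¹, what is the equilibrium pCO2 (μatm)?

α₀ = 1 / (1 + K1/[H⁺] + K1K2/[H⁺]²) = 1 / (1 + 10^+1.45 + 10^-0.26)
   = 1 / (1 + 28.184 + 0.54954) = 1/29.733 = 0.03363
[CO2*] = α₀ × DIC = 0.03363 × 2.26 = 0.07601 mmol/kg
pCO2 = [CO2*]/KH = 7.601×10^-5 / 3.548×10^-2 = 2140 μatm

pCO2 = 2140 μatm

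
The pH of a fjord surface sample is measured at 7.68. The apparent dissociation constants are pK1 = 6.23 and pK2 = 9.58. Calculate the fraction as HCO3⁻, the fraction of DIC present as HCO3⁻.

α₁ = 1 / (1 + [H⁺]/K1 + K2/[H⁺]) = 1 / (1 + 10^-1.45 + 10^-1.90)
   = 1 / (1 + 0.035481 + 0.012589) = 1/1.0481 = 0.9541

α₁ = 0.954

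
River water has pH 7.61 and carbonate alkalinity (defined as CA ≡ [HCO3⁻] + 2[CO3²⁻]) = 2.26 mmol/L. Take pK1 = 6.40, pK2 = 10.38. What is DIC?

DIC = 2.40 mmol/L

CA = [HCO3⁻] + 2[CO3²⁻] = (α₁ + 2α₂)·DIC
At pH 7.61: [H⁺]/K1 = 10^-1.21 = 0.061660, K2/[H⁺] = 10^-2.77 = 0.0016982
α₁ = 1/(1 + 0.061660 + 0.0016982) = 1/1.0634 = 0.9404; α₂ = α₁·K2/[H⁺] = 0.001597
α₁ + 2α₂ = 0.9436
DIC = CA / (α₁ + 2α₂) = 2.26 / 0.9436 = 2.40 mmol/L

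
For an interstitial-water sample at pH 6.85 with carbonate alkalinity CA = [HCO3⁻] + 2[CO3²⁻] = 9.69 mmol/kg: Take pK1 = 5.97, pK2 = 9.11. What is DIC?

CA = [HCO3⁻] + 2[CO3²⁻] = (α₁ + 2α₂)·DIC
At pH 6.85: [H⁺]/K1 = 10^-0.88 = 0.13183, K2/[H⁺] = 10^-2.26 = 0.0054954
α₁ = 1/(1 + 0.13183 + 0.0054954) = 1/1.1373 = 0.8793; α₂ = α₁·K2/[H⁺] = 0.004832
α₁ + 2α₂ = 0.8889
DIC = CA / (α₁ + 2α₂) = 9.69 / 0.8889 = 10.9 mmol/kg

DIC = 10.9 mmol/kg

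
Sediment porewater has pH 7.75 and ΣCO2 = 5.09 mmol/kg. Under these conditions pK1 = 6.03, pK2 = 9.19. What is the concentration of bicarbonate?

[HCO3⁻] = 4.82 mmol/kg

α₁ = 1 / (1 + [H⁺]/K1 + K2/[H⁺]) = 1 / (1 + 10^-1.72 + 10^-1.44)
   = 1 / (1 + 0.019055 + 0.036308) = 1/1.0554 = 0.9475
[HCO3⁻] = α₁ × DIC = 0.9475 × 5.09 = 4.82 mmol/kg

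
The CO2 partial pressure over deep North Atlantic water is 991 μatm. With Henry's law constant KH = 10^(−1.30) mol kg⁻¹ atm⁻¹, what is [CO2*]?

KH = 10^(−1.30) = 5.012×10^-2 mol kg⁻¹ atm⁻¹
[CO2*] = KH · pCO2 = 5.012×10^-2 × 991×10^-6 atm = 4.97×10^-5 mol/kg

[CO2*] = 49.7 μmol/kg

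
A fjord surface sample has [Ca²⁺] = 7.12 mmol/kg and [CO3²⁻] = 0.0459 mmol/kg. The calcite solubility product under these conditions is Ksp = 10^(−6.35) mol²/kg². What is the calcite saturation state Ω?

Ksp = 10^(−6.35) = 4.467×10^-7
Ω = [Ca²⁺][CO3²⁻]/Ksp = (7.12×10^-3)(0.0459×10^-3) / 4.467×10^-7 = 0.732

Ω = 0.732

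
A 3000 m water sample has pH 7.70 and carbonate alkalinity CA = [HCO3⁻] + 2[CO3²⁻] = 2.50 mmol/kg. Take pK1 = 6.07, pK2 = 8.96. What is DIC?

CA = [HCO3⁻] + 2[CO3²⁻] = (α₁ + 2α₂)·DIC
At pH 7.70: [H⁺]/K1 = 10^-1.63 = 0.023442, K2/[H⁺] = 10^-1.26 = 0.054954
α₁ = 1/(1 + 0.023442 + 0.054954) = 1/1.0784 = 0.9273; α₂ = α₁·K2/[H⁺] = 0.05096
α₁ + 2α₂ = 1.0292
DIC = CA / (α₁ + 2α₂) = 2.50 / 1.0292 = 2.43 mmol/kg

DIC = 2.43 mmol/kg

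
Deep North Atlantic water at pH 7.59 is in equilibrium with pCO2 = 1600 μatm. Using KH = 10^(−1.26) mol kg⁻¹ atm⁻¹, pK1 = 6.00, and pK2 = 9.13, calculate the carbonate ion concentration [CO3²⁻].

[CO2*] = KH · pCO2 = 10^(−1.26) × 1600×10^-6 = 8.793×10^-5 mol/kg
α₀ = 1/(1 + K1/[H⁺] + K1K2/[H⁺]²) = 1/(1 + 10^+1.59 + 10^+0.05) = 0.02437
DIC = [CO2*]/α₀ = 8.793×10^-5 / 0.02437 = 3.607 mmol/kg
[CO3²⁻] = α₂·DIC; α₂ = 0.02735, so [CO3²⁻] = 0.02735 × 3.607 = 0.0987 mmol/kg

[CO3²⁻] = 0.0987 mmol/kg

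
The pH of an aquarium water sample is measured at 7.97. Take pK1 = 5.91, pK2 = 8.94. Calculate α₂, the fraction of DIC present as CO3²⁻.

α₂ = 0.0960

α₂ = 1 / (1 + [H⁺]/K2 + [H⁺]²/(K1K2)) = 1 / (1 + 10^+0.97 + 10^-1.09)
   = 1 / (1 + 9.3325 + 0.081283) = 1/10.414 = 0.09603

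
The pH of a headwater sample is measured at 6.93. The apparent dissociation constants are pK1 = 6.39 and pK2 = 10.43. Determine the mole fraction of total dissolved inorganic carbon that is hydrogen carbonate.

α₁ = 0.776

α₁ = 1 / (1 + [H⁺]/K1 + K2/[H⁺]) = 1 / (1 + 10^-0.54 + 10^-3.50)
   = 1 / (1 + 0.28840 + 0.00031623) = 1/1.2887 = 0.7760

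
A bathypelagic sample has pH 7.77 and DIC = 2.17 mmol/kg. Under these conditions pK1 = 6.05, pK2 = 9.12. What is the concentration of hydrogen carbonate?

[HCO3⁻] = 2.04 mmol/kg

α₁ = 1 / (1 + [H⁺]/K1 + K2/[H⁺]) = 1 / (1 + 10^-1.72 + 10^-1.35)
   = 1 / (1 + 0.019055 + 0.044668) = 1/1.0637 = 0.9401
[HCO3⁻] = α₁ × DIC = 0.9401 × 2.17 = 2.04 mmol/kg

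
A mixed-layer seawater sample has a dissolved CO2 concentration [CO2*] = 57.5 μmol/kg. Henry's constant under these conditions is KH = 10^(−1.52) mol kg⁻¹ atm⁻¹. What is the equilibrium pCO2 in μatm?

KH = 10^(−1.52) = 3.020×10^-2 mol kg⁻¹ atm⁻¹
pCO2 = [CO2*]/KH = 57.5×10^-6 / 3.020×10^-2 = 1.90×10^-3 atm = 1900 μatm

pCO2 = 1900 μatm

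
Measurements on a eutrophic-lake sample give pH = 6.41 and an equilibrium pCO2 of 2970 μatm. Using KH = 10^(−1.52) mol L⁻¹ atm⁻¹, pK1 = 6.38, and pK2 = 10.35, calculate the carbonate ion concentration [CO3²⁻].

[CO3²⁻] = 0.0110 μmol/L

[CO2*] = KH · pCO2 = 10^(−1.52) × 2970×10^-6 = 8.969×10^-5 mol/L
α₀ = 1/(1 + K1/[H⁺] + K1K2/[H⁺]²) = 1/(1 + 10^+0.03 + 10^-3.91) = 0.4827
DIC = [CO2*]/α₀ = 8.969×10^-5 / 0.4827 = 0.1858 mmol/L
[CO3²⁻] = α₂·DIC; α₂ = 5.939×10^-5, so [CO3²⁻] = 5.939×10^-5 × 0.1858 = 1.10×10^-5 mmol/L = 0.0110 μmol/L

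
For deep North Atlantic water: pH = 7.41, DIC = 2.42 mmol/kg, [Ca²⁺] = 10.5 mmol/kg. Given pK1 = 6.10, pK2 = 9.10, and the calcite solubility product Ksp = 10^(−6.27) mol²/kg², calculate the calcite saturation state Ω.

α₂ = 1 / (1 + [H⁺]/K2 + [H⁺]²/(K1K2)) = 1 / (1 + 10^+1.69 + 10^+0.38)
   = 1 / (1 + 48.978 + 2.3988) = 1/52.377 = 0.01909
[CO3²⁻] = α₂ × DIC = 0.01909 × 2.42 = 0.04620 mmol/kg
Ksp = 10^(−6.27) = 5.370×10^-7
Ω = [Ca²⁺][CO3²⁻]/Ksp = (10.5×10^-3)(4.620×10^-5) / 5.370×10^-7 = 0.903

Ω = 0.903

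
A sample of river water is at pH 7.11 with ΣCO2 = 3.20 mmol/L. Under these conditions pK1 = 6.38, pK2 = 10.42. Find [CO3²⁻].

[CO3²⁻] = 1.32 μmol/L

α₂ = 1 / (1 + [H⁺]/K2 + [H⁺]²/(K1K2)) = 1 / (1 + 10^+3.31 + 10^+2.58)
   = 1 / (1 + 2041.7 + 380.19) = 1/2422.9 = 0.0004127
[CO3²⁻] = α₂ × DIC = 0.0004127 × 3.20 = 0.00132 mmol/L = 1.32 μmol/L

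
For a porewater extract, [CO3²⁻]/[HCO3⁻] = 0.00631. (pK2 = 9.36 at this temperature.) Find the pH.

pH = 7.16

From K2 = [H⁺][CO3²⁻]/[HCO3⁻]:  pH = pK2 + log₁₀([CO3²⁻]/[HCO3⁻])
log₁₀(0.00631) = -2.200
pH = 9.36 + (-2.200) = 7.16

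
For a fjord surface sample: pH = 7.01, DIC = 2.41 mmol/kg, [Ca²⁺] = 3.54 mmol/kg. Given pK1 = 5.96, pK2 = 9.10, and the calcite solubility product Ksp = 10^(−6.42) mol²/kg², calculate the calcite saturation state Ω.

Ω = 0.166

α₂ = 1 / (1 + [H⁺]/K2 + [H⁺]²/(K1K2)) = 1 / (1 + 10^+2.09 + 10^+1.04)
   = 1 / (1 + 123.03 + 10.965) = 1/134.99 = 0.007408
[CO3²⁻] = α₂ × DIC = 0.007408 × 2.41 = 0.01785 mmol/kg = 17.85 μmol/kg
Ksp = 10^(−6.42) = 3.802×10^-7
Ω = [Ca²⁺][CO3²⁻]/Ksp = (3.54×10^-3)(1.785×10^-5) / 3.802×10^-7 = 0.166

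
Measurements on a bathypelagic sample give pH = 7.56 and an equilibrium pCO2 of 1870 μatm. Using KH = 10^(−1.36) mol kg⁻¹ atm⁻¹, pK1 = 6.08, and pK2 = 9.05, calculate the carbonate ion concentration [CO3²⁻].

[CO3²⁻] = 0.0798 mmol/kg

[CO2*] = KH · pCO2 = 10^(−1.36) × 1870×10^-6 = 8.163×10^-5 mol/kg
α₀ = 1/(1 + K1/[H⁺] + K1K2/[H⁺]²) = 1/(1 + 10^+1.48 + 10^-0.01) = 0.03108
DIC = [CO2*]/α₀ = 8.163×10^-5 / 0.03108 = 2.627 mmol/kg
[CO3²⁻] = α₂·DIC; α₂ = 0.03037, so [CO3²⁻] = 0.03037 × 2.627 = 0.0798 mmol/kg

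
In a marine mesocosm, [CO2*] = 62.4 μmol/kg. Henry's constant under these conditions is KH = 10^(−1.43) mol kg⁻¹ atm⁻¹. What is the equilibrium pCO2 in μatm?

pCO2 = 1680 μatm

KH = 10^(−1.43) = 3.715×10^-2 mol kg⁻¹ atm⁻¹
pCO2 = [CO2*]/KH = 62.4×10^-6 / 3.715×10^-2 = 1.68×10^-3 atm = 1680 μatm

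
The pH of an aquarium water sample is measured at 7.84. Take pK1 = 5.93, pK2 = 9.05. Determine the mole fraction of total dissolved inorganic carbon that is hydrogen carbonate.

α₁ = 1 / (1 + [H⁺]/K1 + K2/[H⁺]) = 1 / (1 + 10^-1.91 + 10^-1.21)
   = 1 / (1 + 0.012303 + 0.061660) = 1/1.0740 = 0.9311

α₁ = 0.931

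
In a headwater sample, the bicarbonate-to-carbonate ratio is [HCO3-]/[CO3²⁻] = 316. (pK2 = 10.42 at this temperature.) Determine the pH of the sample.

pH = 7.92

From K2 = [H⁺][CO3²⁻]/[HCO3-]:  pH = pK2 − log₁₀([HCO3-]/[CO3²⁻])
log₁₀(316) = +2.500
pH = 10.42 − (+2.500) = 7.92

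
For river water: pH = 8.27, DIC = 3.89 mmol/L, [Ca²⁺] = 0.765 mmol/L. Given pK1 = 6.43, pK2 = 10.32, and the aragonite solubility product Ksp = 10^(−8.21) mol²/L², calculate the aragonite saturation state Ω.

α₂ = 1 / (1 + [H⁺]/K2 + [H⁺]²/(K1K2)) = 1 / (1 + 10^+2.05 + 10^+0.21)
   = 1 / (1 + 112.20 + 1.6218) = 1/114.82 = 0.008709
[CO3²⁻] = α₂ × DIC = 0.008709 × 3.89 = 0.03388 mmol/L
Ksp = 10^(−8.21) = 6.166×10^-9
Ω = [Ca²⁺][CO3²⁻]/Ksp = (0.765×10^-3)(3.388×10^-5) / 6.166×10^-9 = 4.20

Ω = 4.20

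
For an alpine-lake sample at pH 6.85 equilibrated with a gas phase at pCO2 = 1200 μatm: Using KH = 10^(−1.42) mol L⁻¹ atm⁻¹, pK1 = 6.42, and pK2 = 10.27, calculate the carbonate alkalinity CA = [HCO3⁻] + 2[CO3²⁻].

[CO2*] = KH · pCO2 = 10^(−1.42) × 1200×10^-6 = 4.562×10^-5 mol/L
α₀ = 1/(1 + K1/[H⁺] + K1K2/[H⁺]²) = 1/(1 + 10^+0.43 + 10^-2.99) = 0.2708
DIC = [CO2*]/α₀ = 4.562×10^-5 / 0.2708 = 0.1685 mmol/L
CA = (α₁ + 2α₂)·DIC = (0.7289 + 2×0.0002771) × 0.1685 = 0.123 mmol/L

CA = 0.123 mmol/L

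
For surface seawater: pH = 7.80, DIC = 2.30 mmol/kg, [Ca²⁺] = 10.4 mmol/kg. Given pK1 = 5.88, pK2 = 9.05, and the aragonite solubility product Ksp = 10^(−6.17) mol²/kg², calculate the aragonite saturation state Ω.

Ω = 1.86

α₂ = 1 / (1 + [H⁺]/K2 + [H⁺]²/(K1K2)) = 1 / (1 + 10^+1.25 + 10^-0.67)
   = 1 / (1 + 17.783 + 0.21380) = 1/18.997 = 0.05264
[CO3²⁻] = α₂ × DIC = 0.05264 × 2.30 = 0.1211 mmol/kg
Ksp = 10^(−6.17) = 6.761×10^-7
Ω = [Ca²⁺][CO3²⁻]/Ksp = (10.4×10^-3)(1.211×10^-4) / 6.761×10^-7 = 1.86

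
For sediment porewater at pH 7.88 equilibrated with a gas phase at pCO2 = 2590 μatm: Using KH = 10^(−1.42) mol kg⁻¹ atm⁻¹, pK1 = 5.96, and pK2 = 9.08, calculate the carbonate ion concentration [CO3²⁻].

[CO2*] = KH · pCO2 = 10^(−1.42) × 2590×10^-6 = 9.847×10^-5 mol/kg
α₀ = 1/(1 + K1/[H⁺] + K1K2/[H⁺]²) = 1/(1 + 10^+1.92 + 10^+0.72) = 0.01118
DIC = [CO2*]/α₀ = 9.847×10^-5 / 0.01118 = 8.806 mmol/kg
[CO3²⁻] = α₂·DIC; α₂ = 0.05869, so [CO3²⁻] = 0.05869 × 8.806 = 0.517 mmol/kg

[CO3²⁻] = 0.517 mmol/kg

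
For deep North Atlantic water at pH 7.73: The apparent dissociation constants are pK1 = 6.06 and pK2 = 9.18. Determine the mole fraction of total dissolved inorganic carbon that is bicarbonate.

α₁ = 1 / (1 + [H⁺]/K1 + K2/[H⁺]) = 1 / (1 + 10^-1.67 + 10^-1.45)
   = 1 / (1 + 0.021380 + 0.035481) = 1/1.0569 = 0.9462

α₁ = 0.946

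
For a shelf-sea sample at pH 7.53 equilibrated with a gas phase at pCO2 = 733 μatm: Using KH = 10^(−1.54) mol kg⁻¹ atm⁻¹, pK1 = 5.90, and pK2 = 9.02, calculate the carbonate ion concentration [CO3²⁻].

[CO2*] = KH · pCO2 = 10^(−1.54) × 733×10^-6 = 2.114×10^-5 mol/kg
α₀ = 1/(1 + K1/[H⁺] + K1K2/[H⁺]²) = 1/(1 + 10^+1.63 + 10^+0.14) = 0.02220
DIC = [CO2*]/α₀ = 2.114×10^-5 / 0.02220 = 0.9521 mmol/kg
[CO3²⁻] = α₂·DIC; α₂ = 0.03065, so [CO3²⁻] = 0.03065 × 0.9521 = 0.0292 mmol/kg

[CO3²⁻] = 0.0292 mmol/kg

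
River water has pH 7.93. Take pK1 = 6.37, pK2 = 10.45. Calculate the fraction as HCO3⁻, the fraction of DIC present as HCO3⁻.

α₁ = 1 / (1 + [H⁺]/K1 + K2/[H⁺]) = 1 / (1 + 10^-1.56 + 10^-2.52)
   = 1 / (1 + 0.027542 + 0.0030200) = 1/1.0306 = 0.9703

α₁ = 0.970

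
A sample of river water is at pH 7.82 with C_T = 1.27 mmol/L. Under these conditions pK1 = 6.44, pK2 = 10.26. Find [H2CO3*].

α₀ = 1 / (1 + K1/[H⁺] + K1K2/[H⁺]²) = 1 / (1 + 10^+1.38 + 10^-1.06)
   = 1 / (1 + 23.988 + 0.087096) = 1/25.075 = 0.03988
[CO2*] = α₀ × DIC = 0.03988 × 1.27 = 0.0506 mmol/L

[CO2*] = 0.0506 mmol/L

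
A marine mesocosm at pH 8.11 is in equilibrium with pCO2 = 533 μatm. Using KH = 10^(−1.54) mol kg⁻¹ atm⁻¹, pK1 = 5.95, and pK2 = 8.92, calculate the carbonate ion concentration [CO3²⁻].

[CO2*] = KH · pCO2 = 10^(−1.54) × 533×10^-6 = 1.537×10^-5 mol/kg
α₀ = 1/(1 + K1/[H⁺] + K1K2/[H⁺]²) = 1/(1 + 10^+2.16 + 10^+1.35) = 0.005955
DIC = [CO2*]/α₀ = 1.537×10^-5 / 0.005955 = 2.581 mmol/kg
[CO3²⁻] = α₂·DIC; α₂ = 0.1333, so [CO3²⁻] = 0.1333 × 2.581 = 0.344 mmol/kg

[CO3²⁻] = 0.344 mmol/kg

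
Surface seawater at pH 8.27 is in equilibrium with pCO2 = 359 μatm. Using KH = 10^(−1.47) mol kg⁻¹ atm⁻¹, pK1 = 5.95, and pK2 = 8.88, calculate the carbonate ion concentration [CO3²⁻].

[CO2*] = KH · pCO2 = 10^(−1.47) × 359×10^-6 = 1.216×10^-5 mol/kg
α₀ = 1/(1 + K1/[H⁺] + K1K2/[H⁺]²) = 1/(1 + 10^+2.32 + 10^+1.71) = 0.003828
DIC = [CO2*]/α₀ = 1.216×10^-5 / 0.003828 = 3.178 mmol/kg
[CO3²⁻] = α₂·DIC; α₂ = 0.1963, so [CO3²⁻] = 0.1963 × 3.178 = 0.624 mmol/kg

[CO3²⁻] = 0.624 mmol/kg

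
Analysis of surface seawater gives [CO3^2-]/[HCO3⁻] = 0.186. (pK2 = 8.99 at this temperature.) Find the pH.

From K2 = [H⁺][CO3^2-]/[HCO3⁻]:  pH = pK2 + log₁₀([CO3^2-]/[HCO3⁻])
log₁₀(0.186) = -0.730
pH = 8.99 + (-0.730) = 8.26

pH = 8.26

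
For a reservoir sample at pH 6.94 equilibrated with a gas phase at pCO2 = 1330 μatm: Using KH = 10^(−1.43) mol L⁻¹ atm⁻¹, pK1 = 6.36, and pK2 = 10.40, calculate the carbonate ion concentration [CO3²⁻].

[CO2*] = KH · pCO2 = 10^(−1.43) × 1330×10^-6 = 4.941×10^-5 mol/L
α₀ = 1/(1 + K1/[H⁺] + K1K2/[H⁺]²) = 1/(1 + 10^+0.58 + 10^-2.88) = 0.2082
DIC = [CO2*]/α₀ = 4.941×10^-5 / 0.2082 = 0.2373 mmol/L
[CO3²⁻] = α₂·DIC; α₂ = 0.0002745, so [CO3²⁻] = 0.0002745 × 0.2373 = 6.51×10^-5 mmol/L = 0.0651 μmol/L

[CO3²⁻] = 0.0651 μmol/L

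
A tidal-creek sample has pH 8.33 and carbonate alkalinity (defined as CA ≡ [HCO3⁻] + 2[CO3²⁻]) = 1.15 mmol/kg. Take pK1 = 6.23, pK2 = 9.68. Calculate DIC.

CA = [HCO3⁻] + 2[CO3²⁻] = (α₁ + 2α₂)·DIC
At pH 8.33: [H⁺]/K1 = 10^-2.10 = 0.0079433, K2/[H⁺] = 10^-1.35 = 0.044668
α₁ = 1/(1 + 0.0079433 + 0.044668) = 1/1.0526 = 0.9500; α₂ = α₁·K2/[H⁺] = 0.04244
α₁ + 2α₂ = 1.0349
DIC = CA / (α₁ + 2α₂) = 1.15 / 1.0349 = 1.11 mmol/kg

DIC = 1.11 mmol/kg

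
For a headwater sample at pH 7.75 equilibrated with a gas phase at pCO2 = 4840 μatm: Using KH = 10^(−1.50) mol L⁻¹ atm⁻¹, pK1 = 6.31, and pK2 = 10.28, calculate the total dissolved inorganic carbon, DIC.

DIC = 4.38 mmol/L

[CO2*] = KH · pCO2 = 10^(−1.50) × 4840×10^-6 = 1.531×10^-4 mol/L
α₀ = 1/(1 + K1/[H⁺] + K1K2/[H⁺]²) = 1/(1 + 10^+1.44 + 10^-1.09) = 0.03494
DIC = [CO2*]/α₀ = 1.531×10^-4 / 0.03494 = 4.38 mmol/L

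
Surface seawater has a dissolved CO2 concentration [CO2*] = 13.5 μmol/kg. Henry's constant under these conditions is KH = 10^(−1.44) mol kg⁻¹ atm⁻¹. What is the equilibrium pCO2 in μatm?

pCO2 = 372 μatm

KH = 10^(−1.44) = 3.631×10^-2 mol kg⁻¹ atm⁻¹
pCO2 = [CO2*]/KH = 13.5×10^-6 / 3.631×10^-2 = 3.72×10^-4 atm = 372 μatm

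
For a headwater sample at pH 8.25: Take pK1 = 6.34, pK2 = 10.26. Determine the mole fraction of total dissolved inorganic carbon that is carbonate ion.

α₂ = 1 / (1 + [H⁺]/K2 + [H⁺]²/(K1K2)) = 1 / (1 + 10^+2.01 + 10^+0.10)
   = 1 / (1 + 102.33 + 1.2589) = 1/104.59 = 0.009561

α₂ = 0.00956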